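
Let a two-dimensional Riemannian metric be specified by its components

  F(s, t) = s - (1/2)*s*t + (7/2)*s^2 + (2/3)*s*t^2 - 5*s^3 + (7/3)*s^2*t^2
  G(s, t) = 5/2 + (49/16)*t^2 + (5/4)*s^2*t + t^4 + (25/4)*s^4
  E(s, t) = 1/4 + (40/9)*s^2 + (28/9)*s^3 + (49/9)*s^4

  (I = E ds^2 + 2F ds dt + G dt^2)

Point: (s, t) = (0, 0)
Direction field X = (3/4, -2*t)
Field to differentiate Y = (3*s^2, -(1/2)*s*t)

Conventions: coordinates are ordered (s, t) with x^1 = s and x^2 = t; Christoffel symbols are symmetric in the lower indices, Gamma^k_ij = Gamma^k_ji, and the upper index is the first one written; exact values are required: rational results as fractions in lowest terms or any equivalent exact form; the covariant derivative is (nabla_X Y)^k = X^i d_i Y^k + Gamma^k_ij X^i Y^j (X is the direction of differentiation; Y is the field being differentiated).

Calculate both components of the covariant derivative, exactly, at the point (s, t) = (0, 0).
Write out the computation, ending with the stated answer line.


E = 1/4, F = 0, G = 5/2 at the point
E_s = 0, E_t = 0, F_s = 1, F_t = 0, G_s = 0, G_t = 0
EG - F^2 = 5/8;  g^inv = (8/5) * [[5/2, 0], [0, 1/4]]
first-kind symbols [ij,l] = (1/2)(d_i g_jl + d_j g_il - d_l g_ij): [ss,s] = E_s/2 = 0, [ss,t] = F_s - E_t/2 = 1, [st,s] = E_t/2 = 0, [st,t] = G_s/2 = 0, [tt,s] = F_t - G_s/2 = 0, [tt,t] = G_t/2 = 0
Gamma^s_ij = (G*[ij,s] - F*[ij,t])/(EG - F^2), Gamma^t_ij = (E*[ij,t] - F*[ij,s])/(EG - F^2)
Gamma_sss = 0, Gamma_sst = 0, Gamma_stt = 0, Gamma_tss = 2/5, Gamma_tst = 0, Gamma_ttt = 0
X = (3/4, 0), Y = (0, 0) at the point

Answer: (nabla_X Y)^s = 0, (nabla_X Y)^t = 0


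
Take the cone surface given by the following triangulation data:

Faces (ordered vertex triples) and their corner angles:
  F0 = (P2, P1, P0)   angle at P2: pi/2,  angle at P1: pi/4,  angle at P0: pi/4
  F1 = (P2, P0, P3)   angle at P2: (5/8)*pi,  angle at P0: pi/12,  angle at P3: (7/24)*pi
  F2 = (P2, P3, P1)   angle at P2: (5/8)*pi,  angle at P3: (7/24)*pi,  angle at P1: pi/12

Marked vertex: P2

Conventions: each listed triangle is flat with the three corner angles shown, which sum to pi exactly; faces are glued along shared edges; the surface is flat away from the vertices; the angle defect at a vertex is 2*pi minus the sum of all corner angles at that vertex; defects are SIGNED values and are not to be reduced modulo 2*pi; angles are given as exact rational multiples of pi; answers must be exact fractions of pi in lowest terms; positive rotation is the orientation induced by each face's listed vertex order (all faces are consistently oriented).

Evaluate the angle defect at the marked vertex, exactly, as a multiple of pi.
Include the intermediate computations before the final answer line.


Sum of corner angles at P2: (7/4)*pi
defect = 2*pi - (7/4)*pi

Answer: defect(P2) = pi/4


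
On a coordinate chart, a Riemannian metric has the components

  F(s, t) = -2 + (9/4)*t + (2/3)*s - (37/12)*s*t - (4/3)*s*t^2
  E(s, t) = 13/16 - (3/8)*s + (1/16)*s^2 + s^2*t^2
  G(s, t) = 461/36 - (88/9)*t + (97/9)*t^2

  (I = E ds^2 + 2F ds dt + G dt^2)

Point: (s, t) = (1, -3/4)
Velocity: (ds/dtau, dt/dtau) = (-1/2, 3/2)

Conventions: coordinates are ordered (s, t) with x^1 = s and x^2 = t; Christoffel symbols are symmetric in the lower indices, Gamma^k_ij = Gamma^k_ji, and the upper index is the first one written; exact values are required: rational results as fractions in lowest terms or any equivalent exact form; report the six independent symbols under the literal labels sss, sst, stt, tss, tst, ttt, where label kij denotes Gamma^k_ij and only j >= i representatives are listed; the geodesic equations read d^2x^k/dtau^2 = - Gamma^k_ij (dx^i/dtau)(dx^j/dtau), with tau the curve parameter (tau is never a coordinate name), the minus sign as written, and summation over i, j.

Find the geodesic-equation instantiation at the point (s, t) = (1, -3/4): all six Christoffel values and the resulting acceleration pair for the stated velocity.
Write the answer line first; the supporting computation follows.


Answer: Gamma_sss = 5203/8463, Gamma_sst = -308/403, Gamma_stt = 11504/25389, Gamma_tss = 2921/19747, Gamma_tst = -120/2821, Gamma_ttt = -27836/59241; accelerations (d^2s/dtau^2, d^2t/dtau^2) = (-2533/1092, 2437/2548)

E = 17/16, F = -35/24, G = 3773/144 at the point
E_s = 7/8, E_t = -3/2, F_s = 107/48, F_t = 7/6, G_s = 0, G_t = -467/18
EG - F^2 = 19747/768;  g^inv = (768/19747) * [[3773/144, 35/24], [35/24, 17/16]]
first-kind symbols [ij,l] = (1/2)(d_i g_jl + d_j g_il - d_l g_ij): [ss,s] = E_s/2 = 7/16, [ss,t] = F_s - E_t/2 = 143/48, [st,s] = E_t/2 = -3/4, [st,t] = G_s/2 = 0, [tt,s] = F_t - G_s/2 = 7/6, [tt,t] = G_t/2 = -467/36
Gamma^s_ij = (G*[ij,s] - F*[ij,t])/(EG - F^2), Gamma^t_ij = (E*[ij,t] - F*[ij,s])/(EG - F^2)
Gamma_sss = 5203/8463, Gamma_sst = -308/403, Gamma_stt = 11504/25389, Gamma_tss = 2921/19747, Gamma_tst = -120/2821, Gamma_ttt = -27836/59241
d^2s/dtau^2 = -(Gamma_sss*(-1/2)^2 + 2*Gamma_sst*(-1/2)*(3/2) + Gamma_stt*(3/2)^2) = -2533/1092
d^2t/dtau^2 = -(Gamma_tss*(-1/2)^2 + 2*Gamma_tst*(-1/2)*(3/2) + Gamma_ttt*(3/2)^2) = 2437/2548


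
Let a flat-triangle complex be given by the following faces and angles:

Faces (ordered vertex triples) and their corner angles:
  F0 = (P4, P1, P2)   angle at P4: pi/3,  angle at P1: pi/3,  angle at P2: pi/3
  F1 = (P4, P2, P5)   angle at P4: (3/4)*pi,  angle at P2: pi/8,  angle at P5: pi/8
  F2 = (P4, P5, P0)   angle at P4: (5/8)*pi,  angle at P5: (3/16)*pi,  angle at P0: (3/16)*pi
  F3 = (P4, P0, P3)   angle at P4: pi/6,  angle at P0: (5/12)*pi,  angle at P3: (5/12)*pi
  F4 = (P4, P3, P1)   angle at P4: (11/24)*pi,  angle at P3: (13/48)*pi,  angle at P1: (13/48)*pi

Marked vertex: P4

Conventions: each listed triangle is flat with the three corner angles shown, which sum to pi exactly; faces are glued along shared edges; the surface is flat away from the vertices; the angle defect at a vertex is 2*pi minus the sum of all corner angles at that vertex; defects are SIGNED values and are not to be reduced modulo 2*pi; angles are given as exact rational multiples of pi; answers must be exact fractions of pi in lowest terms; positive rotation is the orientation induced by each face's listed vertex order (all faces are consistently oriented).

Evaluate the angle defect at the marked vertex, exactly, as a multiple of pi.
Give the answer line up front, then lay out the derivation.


Answer: defect(P4) = -pi/3

Sum of corner angles at P4: (7/3)*pi
defect = 2*pi - (7/3)*pi


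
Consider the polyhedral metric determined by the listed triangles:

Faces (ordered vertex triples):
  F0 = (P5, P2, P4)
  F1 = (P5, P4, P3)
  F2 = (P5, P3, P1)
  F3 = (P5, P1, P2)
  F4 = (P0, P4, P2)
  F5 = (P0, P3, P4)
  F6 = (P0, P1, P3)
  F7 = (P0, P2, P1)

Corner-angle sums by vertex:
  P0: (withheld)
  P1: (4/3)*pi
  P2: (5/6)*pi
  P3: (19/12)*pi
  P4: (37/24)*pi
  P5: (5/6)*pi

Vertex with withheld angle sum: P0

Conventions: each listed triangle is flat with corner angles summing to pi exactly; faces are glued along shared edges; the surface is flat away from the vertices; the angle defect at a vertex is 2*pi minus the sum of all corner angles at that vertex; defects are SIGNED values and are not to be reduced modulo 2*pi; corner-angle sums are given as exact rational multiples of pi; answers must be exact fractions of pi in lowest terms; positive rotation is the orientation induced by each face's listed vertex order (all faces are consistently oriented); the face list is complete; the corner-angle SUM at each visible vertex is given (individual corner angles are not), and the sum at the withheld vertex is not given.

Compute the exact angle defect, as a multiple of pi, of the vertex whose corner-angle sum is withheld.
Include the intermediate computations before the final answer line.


V = 6, E = 12, F = 8; chi = V - E + F = 2
Gauss-Bonnet: total defect = 2*pi*chi = 4*pi; visible defects sum to (31/8)*pi

Answer: defect(P0) = pi/8


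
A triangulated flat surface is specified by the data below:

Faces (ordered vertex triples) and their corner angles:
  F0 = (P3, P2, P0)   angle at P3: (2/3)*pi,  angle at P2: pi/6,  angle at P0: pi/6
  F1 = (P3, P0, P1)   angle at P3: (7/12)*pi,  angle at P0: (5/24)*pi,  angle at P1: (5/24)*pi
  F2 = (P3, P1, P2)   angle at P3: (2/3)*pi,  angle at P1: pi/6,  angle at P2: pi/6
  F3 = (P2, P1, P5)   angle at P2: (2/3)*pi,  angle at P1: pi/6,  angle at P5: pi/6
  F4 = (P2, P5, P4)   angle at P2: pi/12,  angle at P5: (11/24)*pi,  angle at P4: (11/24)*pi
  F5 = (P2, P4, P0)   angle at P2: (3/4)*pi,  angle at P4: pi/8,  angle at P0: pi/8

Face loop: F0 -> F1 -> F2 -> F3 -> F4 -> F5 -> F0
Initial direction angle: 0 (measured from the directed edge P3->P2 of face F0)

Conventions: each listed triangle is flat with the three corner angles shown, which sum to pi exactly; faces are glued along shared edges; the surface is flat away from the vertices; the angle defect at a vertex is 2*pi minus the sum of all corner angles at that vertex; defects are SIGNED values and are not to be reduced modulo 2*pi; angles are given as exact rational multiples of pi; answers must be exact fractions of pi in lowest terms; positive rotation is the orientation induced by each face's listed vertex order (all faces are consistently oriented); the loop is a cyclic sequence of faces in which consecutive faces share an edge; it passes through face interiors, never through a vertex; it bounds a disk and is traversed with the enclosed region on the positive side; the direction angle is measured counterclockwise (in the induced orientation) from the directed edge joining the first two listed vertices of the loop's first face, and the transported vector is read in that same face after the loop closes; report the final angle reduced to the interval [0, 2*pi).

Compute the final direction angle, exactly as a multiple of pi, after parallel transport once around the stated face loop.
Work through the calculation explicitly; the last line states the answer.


enclosed vertex P2: corner angles sum to (11/6)*pi, defect = 2*pi - (11/6)*pi = pi/6
enclosed vertex P3: corner angles sum to (23/12)*pi, defect = 2*pi - (23/12)*pi = pi/12
transport around the loop rotates by the sum of enclosed defects; add to the initial angle mod 2*pi
final angle = 0 + pi/4 = pi/4 (mod 2*pi)

Answer: final direction angle = pi/4


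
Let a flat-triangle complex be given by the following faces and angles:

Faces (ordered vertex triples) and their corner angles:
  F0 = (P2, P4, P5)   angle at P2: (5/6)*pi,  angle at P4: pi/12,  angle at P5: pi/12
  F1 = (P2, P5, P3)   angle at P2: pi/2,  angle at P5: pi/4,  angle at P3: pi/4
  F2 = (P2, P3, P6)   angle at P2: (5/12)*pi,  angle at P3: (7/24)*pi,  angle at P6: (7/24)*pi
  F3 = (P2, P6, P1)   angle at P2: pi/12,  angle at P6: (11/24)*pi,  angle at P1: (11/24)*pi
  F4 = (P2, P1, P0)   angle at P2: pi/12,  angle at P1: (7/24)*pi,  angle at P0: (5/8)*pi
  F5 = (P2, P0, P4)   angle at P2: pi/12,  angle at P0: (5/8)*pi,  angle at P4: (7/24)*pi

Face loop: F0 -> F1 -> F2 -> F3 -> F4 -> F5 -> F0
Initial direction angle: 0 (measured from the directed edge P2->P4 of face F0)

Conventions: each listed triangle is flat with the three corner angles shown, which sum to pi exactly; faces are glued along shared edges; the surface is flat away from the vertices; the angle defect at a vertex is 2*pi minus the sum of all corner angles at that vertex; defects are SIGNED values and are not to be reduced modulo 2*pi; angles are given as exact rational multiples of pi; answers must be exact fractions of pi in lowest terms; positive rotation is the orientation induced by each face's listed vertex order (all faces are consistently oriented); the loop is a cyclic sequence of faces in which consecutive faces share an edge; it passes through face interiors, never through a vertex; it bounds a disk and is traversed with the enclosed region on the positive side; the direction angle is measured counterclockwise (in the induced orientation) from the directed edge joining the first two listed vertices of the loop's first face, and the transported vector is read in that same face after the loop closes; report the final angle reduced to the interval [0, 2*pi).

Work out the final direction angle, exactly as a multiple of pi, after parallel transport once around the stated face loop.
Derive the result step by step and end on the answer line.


enclosed vertex P2: corner angles sum to 2*pi, defect = 2*pi - 2*pi = 0
final direction = starting direction + enclosed defect total, reduced mod 2*pi (induced orientation)
final angle = 0 + 0 = 0 (mod 2*pi)

Answer: final direction angle = 0


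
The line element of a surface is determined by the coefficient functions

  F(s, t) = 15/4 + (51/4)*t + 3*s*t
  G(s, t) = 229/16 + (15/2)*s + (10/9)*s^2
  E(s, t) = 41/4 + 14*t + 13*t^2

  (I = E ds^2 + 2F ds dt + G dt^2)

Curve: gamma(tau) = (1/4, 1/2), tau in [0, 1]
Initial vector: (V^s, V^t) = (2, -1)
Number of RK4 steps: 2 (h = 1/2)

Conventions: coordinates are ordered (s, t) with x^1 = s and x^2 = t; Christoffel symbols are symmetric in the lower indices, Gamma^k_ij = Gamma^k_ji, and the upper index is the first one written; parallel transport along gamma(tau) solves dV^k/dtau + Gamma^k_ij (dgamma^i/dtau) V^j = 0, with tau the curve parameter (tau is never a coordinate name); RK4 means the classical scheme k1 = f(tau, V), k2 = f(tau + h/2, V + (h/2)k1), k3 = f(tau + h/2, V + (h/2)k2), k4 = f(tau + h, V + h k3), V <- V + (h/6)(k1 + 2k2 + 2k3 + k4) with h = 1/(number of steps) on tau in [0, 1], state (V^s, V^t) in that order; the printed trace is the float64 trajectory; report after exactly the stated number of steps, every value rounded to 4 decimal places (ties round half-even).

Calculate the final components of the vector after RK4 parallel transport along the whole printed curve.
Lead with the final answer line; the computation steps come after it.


Answer: V^s = 2.0000, V^t = -1.0000

gamma'(tau) = (0, 0); f(tau, V)^k = -Gamma^k_ij(gamma(tau)) gamma'^i(tau) V^j; h = 1/2; intermediate values shown to 6 dp
curve data and Christoffel symbols at the stage parameters:
  tau = 0.000000: gamma = (0.250000, 0.500000), gamma' = (0.000000, 0.000000); Gamma_sss = 0.564978, Gamma_sst = 0.794454, Gamma_stt = 0.690482, Gamma_tss = -1.103053, Gamma_tst = -0.265363, Gamma_ttt = -0.445967
  tau = 0.250000: gamma = (0.250000, 0.500000), gamma' = (0.000000, 0.000000); Gamma_sss = 0.564978, Gamma_sst = 0.794454, Gamma_stt = 0.690482, Gamma_tss = -1.103053, Gamma_tst = -0.265363, Gamma_ttt = -0.445967
  tau = 0.500000: gamma = (0.250000, 0.500000), gamma' = (0.000000, 0.000000); Gamma_sss = 0.564978, Gamma_sst = 0.794454, Gamma_stt = 0.690482, Gamma_tss = -1.103053, Gamma_tst = -0.265363, Gamma_ttt = -0.445967
  tau = 0.750000: gamma = (0.250000, 0.500000), gamma' = (0.000000, 0.000000); Gamma_sss = 0.564978, Gamma_sst = 0.794454, Gamma_stt = 0.690482, Gamma_tss = -1.103053, Gamma_tst = -0.265363, Gamma_ttt = -0.445967
  tau = 1.000000: gamma = (0.250000, 0.500000), gamma' = (0.000000, 0.000000); Gamma_sss = 0.564978, Gamma_sst = 0.794454, Gamma_stt = 0.690482, Gamma_tss = -1.103053, Gamma_tst = -0.265363, Gamma_ttt = -0.445967
step 0: V^s = 2.0000, V^t = -1.0000
step 1: k1 = (0.000000, 0.000000), k2 = (0.000000, 0.000000), k3 = (0.000000, 0.000000), k4 = (0.000000, 0.000000); V <- V + (h/6)(k1 + 2k2 + 2k3 + k4): V^s = 2.0000, V^t = -1.0000
step 2: k1 = (0.000000, 0.000000), k2 = (0.000000, 0.000000), k3 = (0.000000, 0.000000), k4 = (0.000000, 0.000000); V <- V + (h/6)(k1 + 2k2 + 2k3 + k4): V^s = 2.0000, V^t = -1.0000


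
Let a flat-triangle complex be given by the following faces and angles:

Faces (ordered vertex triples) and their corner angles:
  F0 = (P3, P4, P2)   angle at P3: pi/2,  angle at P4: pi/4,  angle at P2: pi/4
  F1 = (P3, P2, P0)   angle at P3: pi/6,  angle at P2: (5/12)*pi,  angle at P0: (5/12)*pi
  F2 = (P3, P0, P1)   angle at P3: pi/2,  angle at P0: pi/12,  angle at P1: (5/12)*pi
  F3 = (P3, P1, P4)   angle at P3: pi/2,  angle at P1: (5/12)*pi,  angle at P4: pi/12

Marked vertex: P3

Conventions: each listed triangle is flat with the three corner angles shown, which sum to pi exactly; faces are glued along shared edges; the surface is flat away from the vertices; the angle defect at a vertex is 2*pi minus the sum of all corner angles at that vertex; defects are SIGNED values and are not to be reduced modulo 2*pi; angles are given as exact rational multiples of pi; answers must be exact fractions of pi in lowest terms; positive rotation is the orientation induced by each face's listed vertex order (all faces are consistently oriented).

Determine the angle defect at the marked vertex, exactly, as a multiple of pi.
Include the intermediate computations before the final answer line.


Sum of corner angles at P3: (5/3)*pi
defect = 2*pi - (5/3)*pi

Answer: defect(P3) = pi/3


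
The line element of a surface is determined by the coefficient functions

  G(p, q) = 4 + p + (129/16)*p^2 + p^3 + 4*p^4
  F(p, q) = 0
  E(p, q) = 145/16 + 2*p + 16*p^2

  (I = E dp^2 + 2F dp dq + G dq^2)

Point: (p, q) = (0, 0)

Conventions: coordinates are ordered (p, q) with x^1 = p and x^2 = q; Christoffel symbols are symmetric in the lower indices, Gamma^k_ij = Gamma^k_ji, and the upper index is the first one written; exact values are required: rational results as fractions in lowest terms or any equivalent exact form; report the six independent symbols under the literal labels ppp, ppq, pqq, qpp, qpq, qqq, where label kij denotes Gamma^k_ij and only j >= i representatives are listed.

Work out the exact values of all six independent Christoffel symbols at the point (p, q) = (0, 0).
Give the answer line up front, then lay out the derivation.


Answer: Gamma_ppp = 16/145, Gamma_ppq = 0, Gamma_pqq = -8/145, Gamma_qpp = 0, Gamma_qpq = 1/8, Gamma_qqq = 0

E = 145/16, F = 0, G = 4 at the point
E_p = 2, E_q = 0, F_p = 0, F_q = 0, G_p = 1, G_q = 0
EG - F^2 = 145/4;  g^inv = (4/145) * [[4, 0], [0, 145/16]]
first-kind symbols [ij,l] = (1/2)(d_i g_jl + d_j g_il - d_l g_ij): [pp,p] = E_p/2 = 1, [pp,q] = F_p - E_q/2 = 0, [pq,p] = E_q/2 = 0, [pq,q] = G_p/2 = 1/2, [qq,p] = F_q - G_p/2 = -1/2, [qq,q] = G_q/2 = 0
Gamma^p_ij = (G*[ij,p] - F*[ij,q])/(EG - F^2), Gamma^q_ij = (E*[ij,q] - F*[ij,p])/(EG - F^2)


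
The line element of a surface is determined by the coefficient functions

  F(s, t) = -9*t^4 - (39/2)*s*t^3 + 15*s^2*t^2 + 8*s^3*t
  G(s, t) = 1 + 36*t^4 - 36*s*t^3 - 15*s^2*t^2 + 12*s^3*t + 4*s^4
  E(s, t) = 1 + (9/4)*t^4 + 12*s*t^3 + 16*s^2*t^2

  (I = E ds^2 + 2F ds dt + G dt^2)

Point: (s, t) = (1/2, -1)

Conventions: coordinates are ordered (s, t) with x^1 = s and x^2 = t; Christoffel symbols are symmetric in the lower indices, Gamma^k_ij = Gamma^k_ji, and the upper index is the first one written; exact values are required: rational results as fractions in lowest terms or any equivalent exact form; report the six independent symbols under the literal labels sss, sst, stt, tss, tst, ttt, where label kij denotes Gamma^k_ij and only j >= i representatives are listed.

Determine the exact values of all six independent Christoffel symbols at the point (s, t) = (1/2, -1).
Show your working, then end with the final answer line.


E = 5/4, F = 7/2, G = 50 at the point
E_s = 4, E_t = 1, F_s = 57/2, F_t = 1/4, G_s = 14, G_t = -189
EG - F^2 = 201/4;  g^inv = (4/201) * [[50, -7/2], [-7/2, 5/4]]
first-kind symbols [ij,l] = (1/2)(d_i g_jl + d_j g_il - d_l g_ij): [ss,s] = E_s/2 = 2, [ss,t] = F_s - E_t/2 = 28, [st,s] = E_t/2 = 1/2, [st,t] = G_s/2 = 7, [tt,s] = F_t - G_s/2 = -27/4, [tt,t] = G_t/2 = -189/2
Gamma^s_ij = (G*[ij,s] - F*[ij,t])/(EG - F^2), Gamma^t_ij = (E*[ij,t] - F*[ij,s])/(EG - F^2)

Answer: Gamma_sss = 8/201, Gamma_sst = 2/201, Gamma_stt = -9/67, Gamma_tss = 112/201, Gamma_tst = 28/201, Gamma_ttt = -126/67


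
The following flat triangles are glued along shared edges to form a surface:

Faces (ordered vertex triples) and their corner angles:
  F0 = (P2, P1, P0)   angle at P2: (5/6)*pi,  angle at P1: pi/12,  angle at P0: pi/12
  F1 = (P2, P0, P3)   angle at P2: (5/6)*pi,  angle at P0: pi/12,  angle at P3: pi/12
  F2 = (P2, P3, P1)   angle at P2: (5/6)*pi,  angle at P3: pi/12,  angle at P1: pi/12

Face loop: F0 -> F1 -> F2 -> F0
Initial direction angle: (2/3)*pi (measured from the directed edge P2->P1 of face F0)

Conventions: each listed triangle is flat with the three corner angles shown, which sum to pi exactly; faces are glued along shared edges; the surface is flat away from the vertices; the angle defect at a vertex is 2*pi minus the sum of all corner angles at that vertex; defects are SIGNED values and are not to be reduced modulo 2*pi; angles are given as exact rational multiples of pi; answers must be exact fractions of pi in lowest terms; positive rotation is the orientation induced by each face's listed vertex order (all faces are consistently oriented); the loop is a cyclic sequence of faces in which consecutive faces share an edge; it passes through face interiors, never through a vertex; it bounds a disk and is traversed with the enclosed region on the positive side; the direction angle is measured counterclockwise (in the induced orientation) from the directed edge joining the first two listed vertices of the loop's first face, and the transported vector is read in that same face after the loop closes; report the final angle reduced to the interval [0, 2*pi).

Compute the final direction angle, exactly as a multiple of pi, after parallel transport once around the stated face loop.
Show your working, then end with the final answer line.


enclosed vertex P2: corner angles sum to (5/2)*pi, defect = 2*pi - (5/2)*pi = -pi/2
the final direction is the initial angle plus the enclosed defects, taken mod 2*pi in the induced orientation
final angle = (2/3)*pi - pi/2 = pi/6 (mod 2*pi)

Answer: final direction angle = pi/6


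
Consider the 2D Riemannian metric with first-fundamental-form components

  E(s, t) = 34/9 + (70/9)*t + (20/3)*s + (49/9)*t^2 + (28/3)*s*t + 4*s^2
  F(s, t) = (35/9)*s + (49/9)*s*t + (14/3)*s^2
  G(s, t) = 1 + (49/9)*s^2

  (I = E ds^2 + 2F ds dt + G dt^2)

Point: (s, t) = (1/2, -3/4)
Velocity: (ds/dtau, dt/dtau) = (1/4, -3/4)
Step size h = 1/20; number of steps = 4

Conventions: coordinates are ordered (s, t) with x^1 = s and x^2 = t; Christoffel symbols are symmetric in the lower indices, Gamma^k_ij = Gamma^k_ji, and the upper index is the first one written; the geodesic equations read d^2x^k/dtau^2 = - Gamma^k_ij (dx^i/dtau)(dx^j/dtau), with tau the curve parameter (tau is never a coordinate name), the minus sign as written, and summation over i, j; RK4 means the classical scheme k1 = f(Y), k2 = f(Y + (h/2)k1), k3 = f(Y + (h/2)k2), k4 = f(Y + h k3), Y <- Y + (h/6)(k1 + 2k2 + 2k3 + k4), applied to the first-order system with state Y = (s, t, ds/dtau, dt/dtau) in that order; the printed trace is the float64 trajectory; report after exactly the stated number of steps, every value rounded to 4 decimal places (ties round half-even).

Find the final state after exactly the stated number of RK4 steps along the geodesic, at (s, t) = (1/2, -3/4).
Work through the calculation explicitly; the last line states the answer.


f(Y) = (ds/dtau, dt/dtau, -Gamma^s_ij Y'^i Y'^j, -Gamma^t_ij Y'^i Y'^j) with the Gammas evaluated at the stage position; h = 0.050000; intermediate values shown to 6 dp
step 0: s = 0.5000, t = -0.7500, ds/dtau = 0.2500, dt/dtau = -0.7500
step 1:
  k1: at (s, t) = (0.500000, -0.750000), (ds/dtau, dt/dtau) = (0.250000, -0.750000); Gamma_sss = 0.572668, Gamma_sst = 0.668113, Gamma_stt = 0.000000, Gamma_tss = 0.728850, Gamma_tst = 0.850325, Gamma_ttt = 0.000000; k1 = (0.250000, -0.750000, 0.214751, 0.273319)
  k2: at (s, t) = (0.506250, -0.768750), (ds/dtau, dt/dtau) = (0.255369, -0.743167); Gamma_sss = 0.556986, Gamma_sst = 0.649817, Gamma_stt = 0.000000, Gamma_tss = 0.743085, Gamma_tst = 0.866932, Gamma_ttt = 0.000000; k2 = (0.255369, -0.743167, 0.210324, 0.280597)
  k3: at (s, t) = (0.506384, -0.768579), (ds/dtau, dt/dtau) = (0.255258, -0.742985); Gamma_sss = 0.557069, Gamma_sst = 0.649914, Gamma_stt = 0.000000, Gamma_tss = 0.742833, Gamma_tst = 0.866638, Gamma_ttt = 0.000000; k3 = (0.255258, -0.742985, 0.210219, 0.280320)
  k4: at (s, t) = (0.512763, -0.787149), (ds/dtau, dt/dtau) = (0.260511, -0.735984); Gamma_sss = 0.540883, Gamma_sst = 0.631031, Gamma_stt = 0.000000, Gamma_tss = 0.756435, Gamma_tst = 0.882507, Gamma_ttt = 0.000000; k4 = (0.260511, -0.735984, 0.205270, 0.287073)
  Y <- Y + (h/6)(k1 + 2k2 + 2k3 + k4): s = 0.5128, t = -0.7872, ds/dtau = 0.2605, dt/dtau = -0.7360
step 2:
  k1: at (s, t) = (0.512765, -0.787152), (ds/dtau, dt/dtau) = (0.260509, -0.735981); Gamma_sss = 0.540880, Gamma_sst = 0.631027, Gamma_stt = 0.000000, Gamma_tss = 0.756437, Gamma_tst = 0.882509, Gamma_ttt = 0.000000; k1 = (0.260509, -0.735981, 0.205267, 0.287071)
  k2: at (s, t) = (0.519277, -0.805552), (ds/dtau, dt/dtau) = (0.265641, -0.728805); Gamma_sss = 0.524240, Gamma_sst = 0.611613, Gamma_stt = 0.000000, Gamma_tss = 0.769372, Gamma_tst = 0.897601, Gamma_ttt = 0.000000; k2 = (0.265641, -0.728805, 0.199824, 0.293261)
  k3: at (s, t) = (0.519406, -0.805373), (ds/dtau, dt/dtau) = (0.265505, -0.728650); Gamma_sss = 0.524362, Gamma_sst = 0.611756, Gamma_stt = 0.000000, Gamma_tss = 0.769112, Gamma_tst = 0.897298, Gamma_ttt = 0.000000; k3 = (0.265505, -0.728650, 0.199737, 0.292966)
  k4: at (s, t) = (0.526040, -0.823585), (ds/dtau, dt/dtau) = (0.270496, -0.721333); Gamma_sss = 0.507373, Gamma_sst = 0.591935, Gamma_stt = 0.000000, Gamma_tss = 0.781337, Gamma_tst = 0.911560, Gamma_ttt = 0.000000; k4 = (0.270496, -0.721333, 0.193871, 0.298554)
  Y <- Y + (h/6)(k1 + 2k2 + 2k3 + k4): s = 0.5260, t = -0.8236, ds/dtau = 0.2705, dt/dtau = -0.7213
step 3:
  k1: at (s, t) = (0.526042, -0.823588), (ds/dtau, dt/dtau) = (0.270495, -0.721331); Gamma_sss = 0.507371, Gamma_sst = 0.591932, Gamma_stt = 0.000000, Gamma_tss = 0.781338, Gamma_tst = 0.911561, Gamma_ttt = 0.000000; k1 = (0.270495, -0.721331, 0.193868, 0.298552)
  k2: at (s, t) = (0.532805, -0.841621), (ds/dtau, dt/dtau) = (0.275341, -0.713867); Gamma_sss = 0.490087, Gamma_sst = 0.571768, Gamma_stt = 0.000000, Gamma_tss = 0.792825, Gamma_tst = 0.924962, Gamma_ttt = 0.000000; k2 = (0.275341, -0.713867, 0.187615, 0.303509)
  k3: at (s, t) = (0.532926, -0.841434), (ds/dtau, dt/dtau) = (0.275185, -0.713743); Gamma_sss = 0.490246, Gamma_sst = 0.571954, Gamma_stt = 0.000000, Gamma_tss = 0.792564, Gamma_tst = 0.924658, Gamma_ttt = 0.000000; k3 = (0.275185, -0.713743, 0.187552, 0.303208)
  k4: at (s, t) = (0.539801, -0.859275), (ds/dtau, dt/dtau) = (0.279872, -0.706170); Gamma_sss = 0.472772, Gamma_sst = 0.551567, Gamma_stt = 0.000000, Gamma_tss = 0.803288, Gamma_tst = 0.937170, Gamma_ttt = 0.000000; k4 = (0.279872, -0.706170, 0.180989, 0.307519)
  Y <- Y + (h/6)(k1 + 2k2 + 2k3 + k4): s = 0.5398, t = -0.8593, ds/dtau = 0.2799, dt/dtau = -0.7062
step 4:
  k1: at (s, t) = (0.539804, -0.859277), (ds/dtau, dt/dtau) = (0.279871, -0.706168); Gamma_sss = 0.472770, Gamma_sst = 0.551565, Gamma_stt = 0.000000, Gamma_tss = 0.803288, Gamma_tst = 0.937170, Gamma_ttt = 0.000000; k1 = (0.279871, -0.706168, 0.180987, 0.307517)
  k2: at (s, t) = (0.546801, -0.876931), (ds/dtau, dt/dtau) = (0.284396, -0.698480); Gamma_sss = 0.455161, Gamma_sst = 0.531021, Gamma_stt = 0.000000, Gamma_tss = 0.813232, Gamma_tst = 0.948771, Gamma_ttt = 0.000000; k2 = (0.284396, -0.698480, 0.174155, 0.311162)
  k3: at (s, t) = (0.546914, -0.876739), (ds/dtau, dt/dtau) = (0.284225, -0.698389); Gamma_sss = 0.455353, Gamma_sst = 0.531245, Gamma_stt = 0.000000, Gamma_tss = 0.812976, Gamma_tst = 0.948472, Gamma_ttt = 0.000000; k3 = (0.284225, -0.698389, 0.174119, 0.310868)
  k4: at (s, t) = (0.554015, -0.894196), (ds/dtau, dt/dtau) = (0.288577, -0.690625); Gamma_sss = 0.437706, Gamma_sst = 0.510657, Gamma_stt = 0.000000, Gamma_tss = 0.822133, Gamma_tst = 0.959155, Gamma_ttt = 0.000000; k4 = (0.288577, -0.690625, 0.167096, 0.313852)
  Y <- Y + (h/6)(k1 + 2k2 + 2k3 + k4): s = 0.5540, t = -0.8942, ds/dtau = 0.2886, dt/dtau = -0.6906

Answer: s = 0.5540, t = -0.8942, ds/dtau = 0.2886, dt/dtau = -0.6906


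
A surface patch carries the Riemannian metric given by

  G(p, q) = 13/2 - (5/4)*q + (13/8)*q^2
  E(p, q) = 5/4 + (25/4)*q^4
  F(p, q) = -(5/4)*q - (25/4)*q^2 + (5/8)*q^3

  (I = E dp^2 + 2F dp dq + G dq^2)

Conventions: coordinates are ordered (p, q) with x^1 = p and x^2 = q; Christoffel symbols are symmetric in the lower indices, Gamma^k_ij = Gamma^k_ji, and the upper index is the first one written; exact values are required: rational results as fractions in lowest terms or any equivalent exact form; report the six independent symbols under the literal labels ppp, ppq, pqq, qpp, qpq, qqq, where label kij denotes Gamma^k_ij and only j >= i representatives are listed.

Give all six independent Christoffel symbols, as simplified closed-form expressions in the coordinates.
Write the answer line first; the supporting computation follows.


Answer: Gamma_ppp = (100*q^6 - 1000*q^5 - 200*q^4)/(125*q^6 + 40*q^4 - 200*q^3 + 6*q^2 - 20*q + 104), Gamma_ppq = (260*q^5 - 200*q^4 + 1040*q^3)/(125*q^6 + 40*q^4 - 200*q^3 + 6*q^2 - 20*q + 104), Gamma_pqq = (26*q^4 - 155*q^3 + 306*q^2 - 1030*q - 104)/(125*q^6 + 40*q^4 - 200*q^3 + 6*q^2 - 20*q + 104), Gamma_qpp = (-1000*q^7 - 200*q^3)/(125*q^6 + 40*q^4 - 200*q^3 + 6*q^2 - 20*q + 104), Gamma_qpq = (-100*q^6 + 1000*q^5 + 200*q^4)/(125*q^6 + 40*q^4 - 200*q^3 + 6*q^2 - 20*q + 104), Gamma_qqq = (115*q^5 + 200*q^4 - 960*q^3 - 300*q^2 + 6*q - 10)/(125*q^6 + 40*q^4 - 200*q^3 + 6*q^2 - 20*q + 104)

E = 5/4 + (25/4)*q^4; F = -(5/4)*q - (25/4)*q^2 + (5/8)*q^3; G = 13/2 - (5/4)*q + (13/8)*q^2
Gamma^k_ij = (1/2) g^{kl} (d_i g_jl + d_j g_il - d_l g_ij), with g^inv = (1/(EG-F^2)) [[G, -F], [-F, E]]
first partials: E_p = 0, E_q = 25*q^3, F_p = 0, F_q = -5/4 - (25/2)*q + (15/8)*q^2, G_p = 0, G_q = -5/4 + (13/4)*q
D = EG - F^2 = 65/8 - (25/16)*q + (15/32)*q^2 - (125/8)*q^3 + (25/8)*q^4 + (625/64)*q^6
expanded: Gamma^p_pp = (G E_p - 2F F_p + F E_q)/(2D), Gamma^p_pq = (G E_q - F G_p)/(2D), Gamma^p_qq = (2G F_q - G G_p - F G_q)/(2D), Gamma^q_pp = (2E F_p - E E_q - F E_p)/(2D), Gamma^q_pq = (E G_p - F E_q)/(2D), Gamma^q_qq = (E G_q - 2F F_q + F G_p)/(2D); substitute and cancel common factors


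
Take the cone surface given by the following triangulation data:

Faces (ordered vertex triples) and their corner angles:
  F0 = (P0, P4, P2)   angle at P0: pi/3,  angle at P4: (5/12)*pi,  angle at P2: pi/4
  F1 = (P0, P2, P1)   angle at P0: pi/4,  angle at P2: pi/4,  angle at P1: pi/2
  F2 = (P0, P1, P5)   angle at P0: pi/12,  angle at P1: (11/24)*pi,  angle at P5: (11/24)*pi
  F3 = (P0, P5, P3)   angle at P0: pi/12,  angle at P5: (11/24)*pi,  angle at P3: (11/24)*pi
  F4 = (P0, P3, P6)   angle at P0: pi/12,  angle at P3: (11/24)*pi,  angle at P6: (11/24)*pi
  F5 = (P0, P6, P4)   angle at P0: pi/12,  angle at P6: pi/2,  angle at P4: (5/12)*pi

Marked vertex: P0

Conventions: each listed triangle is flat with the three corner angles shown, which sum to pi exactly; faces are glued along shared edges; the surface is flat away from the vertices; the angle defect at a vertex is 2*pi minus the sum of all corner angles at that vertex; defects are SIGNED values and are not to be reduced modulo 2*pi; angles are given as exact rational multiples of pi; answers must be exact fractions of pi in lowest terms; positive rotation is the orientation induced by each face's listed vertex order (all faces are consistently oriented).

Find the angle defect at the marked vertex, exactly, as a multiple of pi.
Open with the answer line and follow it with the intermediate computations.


Answer: defect(P0) = (13/12)*pi

Sum of corner angles at P0: (11/12)*pi
defect = 2*pi - (11/12)*pi


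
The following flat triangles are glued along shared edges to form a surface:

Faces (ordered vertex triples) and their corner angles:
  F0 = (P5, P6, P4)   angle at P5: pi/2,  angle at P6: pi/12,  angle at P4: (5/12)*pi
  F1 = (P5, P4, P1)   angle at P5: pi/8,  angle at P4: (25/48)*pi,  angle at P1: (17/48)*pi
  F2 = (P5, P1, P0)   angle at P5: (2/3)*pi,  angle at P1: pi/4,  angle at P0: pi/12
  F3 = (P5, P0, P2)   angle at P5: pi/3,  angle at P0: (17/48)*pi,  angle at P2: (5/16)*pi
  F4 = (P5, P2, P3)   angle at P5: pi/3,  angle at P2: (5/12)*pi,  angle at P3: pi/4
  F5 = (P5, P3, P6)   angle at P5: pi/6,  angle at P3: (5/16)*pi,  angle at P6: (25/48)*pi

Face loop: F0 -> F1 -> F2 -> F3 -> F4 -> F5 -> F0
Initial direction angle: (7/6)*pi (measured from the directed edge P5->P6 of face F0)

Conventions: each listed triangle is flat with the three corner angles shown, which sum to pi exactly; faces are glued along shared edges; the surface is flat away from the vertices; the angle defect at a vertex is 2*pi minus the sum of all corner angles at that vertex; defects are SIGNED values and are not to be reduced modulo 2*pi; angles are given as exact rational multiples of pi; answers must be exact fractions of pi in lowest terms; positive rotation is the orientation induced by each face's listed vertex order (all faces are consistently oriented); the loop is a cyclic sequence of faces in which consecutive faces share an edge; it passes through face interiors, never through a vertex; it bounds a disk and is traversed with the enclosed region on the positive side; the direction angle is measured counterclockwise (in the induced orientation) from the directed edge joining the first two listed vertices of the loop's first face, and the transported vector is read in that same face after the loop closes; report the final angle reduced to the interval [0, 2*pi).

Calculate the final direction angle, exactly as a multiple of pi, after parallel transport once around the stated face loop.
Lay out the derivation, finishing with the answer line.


enclosed vertex P5: corner angles sum to (17/8)*pi, defect = 2*pi - (17/8)*pi = -pi/8
the final direction is the initial angle plus the enclosed defects, taken mod 2*pi in the induced orientation
final angle = (7/6)*pi - pi/8 = (25/24)*pi (mod 2*pi)

Answer: final direction angle = (25/24)*pi


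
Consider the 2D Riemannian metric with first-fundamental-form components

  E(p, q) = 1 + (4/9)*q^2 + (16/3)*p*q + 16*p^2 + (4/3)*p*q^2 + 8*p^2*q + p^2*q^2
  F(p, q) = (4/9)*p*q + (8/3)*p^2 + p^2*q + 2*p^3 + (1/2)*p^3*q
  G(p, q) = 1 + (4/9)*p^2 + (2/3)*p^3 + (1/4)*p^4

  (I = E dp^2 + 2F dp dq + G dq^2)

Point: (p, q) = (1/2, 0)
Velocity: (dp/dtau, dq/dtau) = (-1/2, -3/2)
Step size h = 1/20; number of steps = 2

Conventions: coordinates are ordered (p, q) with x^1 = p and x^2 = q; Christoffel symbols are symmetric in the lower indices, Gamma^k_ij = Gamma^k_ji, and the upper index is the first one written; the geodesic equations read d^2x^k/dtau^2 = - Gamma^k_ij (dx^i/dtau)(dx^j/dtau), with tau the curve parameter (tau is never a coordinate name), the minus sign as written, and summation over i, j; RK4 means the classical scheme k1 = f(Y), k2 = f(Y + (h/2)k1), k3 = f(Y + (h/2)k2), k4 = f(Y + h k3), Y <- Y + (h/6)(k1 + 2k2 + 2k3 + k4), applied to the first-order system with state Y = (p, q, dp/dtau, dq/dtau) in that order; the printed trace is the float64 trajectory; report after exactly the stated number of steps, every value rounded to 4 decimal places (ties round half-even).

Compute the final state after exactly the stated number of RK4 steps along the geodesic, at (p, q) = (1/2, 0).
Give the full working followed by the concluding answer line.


f(Y) = (dp/dtau, dq/dtau, -Gamma^p_ij Y'^i Y'^j, -Gamma^q_ij Y'^i Y'^j) with the Gammas evaluated at the stage position; h = 0.050000; intermediate values shown to 6 dp
step 0: p = 0.5000, q = 0.0000, dp/dtau = -0.5000, dq/dtau = -1.5000
step 1:
  k1: at (p, q) = (0.500000, 0.000000), (dp/dtau, dq/dtau) = (-0.500000, -1.500000); Gamma_ppp = 1.535488, Gamma_ppq = 0.447851, Gamma_pqq = 0.000000, Gamma_qpp = 0.351883, Gamma_qpq = 0.102632, Gamma_qqq = 0.000000; k1 = (-0.500000, -1.500000, -1.055648, -0.241919)
  k2: at (p, q) = (0.487500, -0.037500), (dp/dtau, dq/dtau) = (-0.526391, -1.506048); Gamma_ppp = 1.563431, Gamma_ppq = 0.455384, Gamma_pqq = 0.000000, Gamma_qpp = 0.363921, Gamma_qpq = 0.106000, Gamma_qqq = 0.000000; k2 = (-0.526391, -1.506048, -1.155238, -0.268905)
  k3: at (p, q) = (0.486840, -0.037651), (dp/dtau, dq/dtau) = (-0.528881, -1.506723); Gamma_ppp = 1.564744, Gamma_ppq = 0.455524, Gamma_pqq = 0.000000, Gamma_qpp = 0.364134, Gamma_qpq = 0.106006, Gamma_qqq = 0.000000; k3 = (-0.528881, -1.506723, -1.163675, -0.270801)
  k4: at (p, q) = (0.473556, -0.075336), (dp/dtau, dq/dtau) = (-0.558184, -1.513540); Gamma_ppp = 1.593744, Gamma_ppq = 0.463027, Gamma_pqq = 0.000000, Gamma_qpp = 0.377064, Gamma_qpq = 0.109548, Gamma_qqq = 0.000000; k4 = (-0.558184, -1.513540, -1.278922, -0.302580)
  Y <- Y + (h/6)(k1 + 2k2 + 2k3 + k4): p = 0.4736, q = -0.0753, dp/dtau = -0.5581, dq/dtau = -1.5135
step 2:
  k1: at (p, q) = (0.473594, -0.075326), (dp/dtau, dq/dtau) = (-0.558103, -1.513533); Gamma_ppp = 1.593669, Gamma_ppq = 0.463019, Gamma_pqq = 0.000000, Gamma_qpp = 0.377051, Gamma_qpq = 0.109547, Gamma_qqq = 0.000000; k1 = (-0.558103, -1.513533, -1.278626, -0.302514)
  k2: at (p, q) = (0.459641, -0.113164), (dp/dtau, dq/dtau) = (-0.590069, -1.521095); Gamma_ppp = 1.623061, Gamma_ppq = 0.470323, Gamma_pqq = 0.000000, Gamma_qpp = 0.390860, Gamma_qpq = 0.113261, Gamma_qqq = 0.000000; k2 = (-0.590069, -1.521095, -1.409397, -0.339406)
  k3: at (p, q) = (0.458842, -0.113353), (dp/dtau, dq/dtau) = (-0.593338, -1.522018); Gamma_ppp = 1.624627, Gamma_ppq = 0.470465, Gamma_pqq = 0.000000, Gamma_qpp = 0.391141, Gamma_qpq = 0.113268, Gamma_qqq = 0.000000; k3 = (-0.593338, -1.522018, -1.421678, -0.342279)
  k4: at (p, q) = (0.443927, -0.151427), (dp/dtau, dq/dtau) = (-0.629187, -1.530647); Gamma_ppp = 1.654296, Gamma_ppq = 0.477385, Gamma_pqq = 0.000000, Gamma_qpp = 0.405962, Gamma_qpq = 0.117150, Gamma_qqq = 0.000000; k4 = (-0.629187, -1.530647, -1.574400, -0.386356)
  Y <- Y + (h/6)(k1 + 2k2 + 2k3 + k4): p = 0.4440, q = -0.1514, dp/dtau = -0.6291, dq/dtau = -1.5306

Answer: p = 0.4440, q = -0.1514, dp/dtau = -0.6291, dq/dtau = -1.5306


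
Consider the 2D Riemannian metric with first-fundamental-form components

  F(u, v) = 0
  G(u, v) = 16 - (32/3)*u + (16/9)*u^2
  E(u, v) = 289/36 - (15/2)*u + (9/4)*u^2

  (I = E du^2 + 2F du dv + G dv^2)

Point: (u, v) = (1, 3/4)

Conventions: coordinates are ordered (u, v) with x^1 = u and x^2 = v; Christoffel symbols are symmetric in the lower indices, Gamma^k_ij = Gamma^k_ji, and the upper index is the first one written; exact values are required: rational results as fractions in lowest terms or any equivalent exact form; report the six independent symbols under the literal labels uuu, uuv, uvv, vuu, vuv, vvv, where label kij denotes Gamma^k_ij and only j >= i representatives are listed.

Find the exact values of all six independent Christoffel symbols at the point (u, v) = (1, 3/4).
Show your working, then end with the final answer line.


E = 25/9, F = 0, G = 64/9 at the point
E_u = -3, E_v = 0, F_u = 0, F_v = 0, G_u = -64/9, G_v = 0
EG - F^2 = 1600/81;  g^inv = (81/1600) * [[64/9, 0], [0, 25/9]]
first-kind symbols [ij,l] = (1/2)(d_i g_jl + d_j g_il - d_l g_ij): [uu,u] = E_u/2 = -3/2, [uu,v] = F_u - E_v/2 = 0, [uv,u] = E_v/2 = 0, [uv,v] = G_u/2 = -32/9, [vv,u] = F_v - G_u/2 = 32/9, [vv,v] = G_v/2 = 0
Gamma^u_ij = (G*[ij,u] - F*[ij,v])/(EG - F^2), Gamma^v_ij = (E*[ij,v] - F*[ij,u])/(EG - F^2)

Answer: Gamma_uuu = -27/50, Gamma_uuv = 0, Gamma_uvv = 32/25, Gamma_vuu = 0, Gamma_vuv = -1/2, Gamma_vvv = 0


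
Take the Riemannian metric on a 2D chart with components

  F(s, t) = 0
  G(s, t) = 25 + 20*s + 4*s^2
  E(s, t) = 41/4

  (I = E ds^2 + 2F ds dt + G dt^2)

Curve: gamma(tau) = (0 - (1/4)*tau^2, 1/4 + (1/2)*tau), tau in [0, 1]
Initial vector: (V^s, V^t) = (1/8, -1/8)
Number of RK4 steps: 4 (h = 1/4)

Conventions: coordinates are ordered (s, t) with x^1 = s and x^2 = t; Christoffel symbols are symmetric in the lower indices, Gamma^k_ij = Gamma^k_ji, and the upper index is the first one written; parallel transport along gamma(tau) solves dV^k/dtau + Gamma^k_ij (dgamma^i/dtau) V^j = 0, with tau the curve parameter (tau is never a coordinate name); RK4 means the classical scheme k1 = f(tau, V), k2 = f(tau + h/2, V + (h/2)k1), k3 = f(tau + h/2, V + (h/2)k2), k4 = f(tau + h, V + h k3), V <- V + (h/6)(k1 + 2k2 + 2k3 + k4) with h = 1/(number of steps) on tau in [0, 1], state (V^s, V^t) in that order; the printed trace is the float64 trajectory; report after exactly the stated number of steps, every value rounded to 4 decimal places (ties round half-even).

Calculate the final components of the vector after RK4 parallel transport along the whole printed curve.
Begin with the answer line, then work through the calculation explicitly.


Answer: V^s = 0.0590, V^t = -0.1595

gamma'(tau) = (-(1/2)*tau, 1/2); f(tau, V)^k = -Gamma^k_ij(gamma(tau)) gamma'^i(tau) V^j; h = 1/4; intermediate values shown to 6 dp
curve data and Christoffel symbols at the stage parameters:
  tau = 0.000000: gamma = (0.000000, 0.250000), gamma' = (0.000000, 0.500000); Gamma_sss = 0.000000, Gamma_sst = 0.000000, Gamma_stt = -0.975610, Gamma_tss = 0.000000, Gamma_tst = 0.400000, Gamma_ttt = 0.000000
  tau = 0.125000: gamma = (-0.003906, 0.312500), gamma' = (-0.062500, 0.500000); Gamma_sss = 0.000000, Gamma_sst = 0.000000, Gamma_stt = -0.974085, Gamma_tss = 0.000000, Gamma_tst = 0.400626, Gamma_ttt = 0.000000
  tau = 0.250000: gamma = (-0.015625, 0.375000), gamma' = (-0.125000, 0.500000); Gamma_sss = 0.000000, Gamma_sst = 0.000000, Gamma_stt = -0.969512, Gamma_tss = 0.000000, Gamma_tst = 0.402516, Gamma_ttt = 0.000000
  tau = 0.375000: gamma = (-0.035156, 0.437500), gamma' = (-0.187500, 0.500000); Gamma_sss = 0.000000, Gamma_sst = 0.000000, Gamma_stt = -0.961890, Gamma_tss = 0.000000, Gamma_tst = 0.405705, Gamma_ttt = 0.000000
  tau = 0.500000: gamma = (-0.062500, 0.500000), gamma' = (-0.250000, 0.500000); Gamma_sss = 0.000000, Gamma_sst = 0.000000, Gamma_stt = -0.951220, Gamma_tss = 0.000000, Gamma_tst = 0.410256, Gamma_ttt = 0.000000
  tau = 0.625000: gamma = (-0.097656, 0.562500), gamma' = (-0.312500, 0.500000); Gamma_sss = 0.000000, Gamma_sst = 0.000000, Gamma_stt = -0.937500, Gamma_tss = 0.000000, Gamma_tst = 0.416260, Gamma_ttt = 0.000000
  tau = 0.750000: gamma = (-0.140625, 0.625000), gamma' = (-0.375000, 0.500000); Gamma_sss = 0.000000, Gamma_sst = 0.000000, Gamma_stt = -0.920732, Gamma_tss = 0.000000, Gamma_tst = 0.423841, Gamma_ttt = 0.000000
  tau = 0.875000: gamma = (-0.191406, 0.687500), gamma' = (-0.437500, 0.500000); Gamma_sss = 0.000000, Gamma_sst = 0.000000, Gamma_stt = -0.900915, Gamma_tss = 0.000000, Gamma_tst = 0.433164, Gamma_ttt = 0.000000
  tau = 1.000000: gamma = (-0.250000, 0.750000), gamma' = (-0.500000, 0.500000); Gamma_sss = 0.000000, Gamma_sst = 0.000000, Gamma_stt = -0.878049, Gamma_tss = 0.000000, Gamma_tst = 0.444444, Gamma_ttt = 0.000000
step 0: V^s = 0.1250, V^t = -0.1250
step 1: k1 = (-0.060976, -0.025000), k2 = (-0.062402, -0.026720), k3 = (-0.062507, -0.026690), k4 = (-0.063829, -0.028637); V <- V + (h/6)(k1 + 2k2 + 2k3 + k4): V^s = 0.1094, V^t = -0.1317
step 2: k1 = (-0.063835, -0.028641), k2 = (-0.065055, -0.030861), k3 = (-0.065189, -0.030851), k4 = (-0.066299, -0.033393); V <- V + (h/6)(k1 + 2k2 + 2k3 + k4): V^s = 0.0931, V^t = -0.1394
step 3: k1 = (-0.066306, -0.033399), k2 = (-0.067307, -0.036333), k3 = (-0.067479, -0.036355), k4 = (-0.068365, -0.039761); V <- V + (h/6)(k1 + 2k2 + 2k3 + k4): V^s = 0.0763, V^t = -0.1485
step 4: k1 = (-0.068373, -0.039769), k2 = (-0.069141, -0.043756), k3 = (-0.069365, -0.043829), k4 = (-0.070014, -0.048535); V <- V + (h/6)(k1 + 2k2 + 2k3 + k4): V^s = 0.0590, V^t = -0.1595
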